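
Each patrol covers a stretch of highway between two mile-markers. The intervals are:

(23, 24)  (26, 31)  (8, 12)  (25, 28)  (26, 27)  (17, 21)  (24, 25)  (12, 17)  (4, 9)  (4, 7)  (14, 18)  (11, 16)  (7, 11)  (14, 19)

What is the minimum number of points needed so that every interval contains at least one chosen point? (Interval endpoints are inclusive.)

Sorted: [4,7] [4,9] [7,11] [8,12] [11,16] [12,17] [14,18] [14,19] [17,21] [23,24] [24,25] [26,27] [25,28] [26,31]
{[4,7],[4,9],[7,11]} hit by 7; {[8,12],[11,16],[12,17]} hit by 12; {[14,18],[14,19],[17,21]} hit by 18; {[23,24],[24,25]} hit by 24; {[26,27],[25,28],[26,31]} hit by 27.
Points: 7, 12, 18, 24, 27 (5 total).

5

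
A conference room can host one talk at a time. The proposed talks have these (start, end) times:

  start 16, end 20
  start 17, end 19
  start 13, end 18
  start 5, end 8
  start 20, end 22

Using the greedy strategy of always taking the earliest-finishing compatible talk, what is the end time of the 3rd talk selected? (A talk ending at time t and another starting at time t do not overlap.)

22

By end time: (5,8), (13,18), (17,19), (16,20), (20,22).
Pick (5,8); next start ≥ 8 → (13,18); next start ≥ 18 → (20,22).
Selected: (5,8) (13,18) (20,22)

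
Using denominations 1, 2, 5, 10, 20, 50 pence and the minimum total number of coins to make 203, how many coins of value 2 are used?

203 − 4×50→3 − 1×2→1 − 1×1→0
Count of 2: 1

1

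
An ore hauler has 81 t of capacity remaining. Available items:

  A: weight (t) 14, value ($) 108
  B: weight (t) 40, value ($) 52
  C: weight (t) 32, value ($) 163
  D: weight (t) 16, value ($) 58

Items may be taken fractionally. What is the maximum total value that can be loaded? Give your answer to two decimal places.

353.70

Sort by value per unit weight and fill in that order.
Order: A (108/14=7.71) > C (163/32=5.09) > D (58/16=3.62) > B (52/40=1.30)
Fill: take A (14 @ 108) → take C (32 @ 163) → take D (16 @ 58) → take 19/40 of B → 24.70; 81/81 used.
Total value = 353.70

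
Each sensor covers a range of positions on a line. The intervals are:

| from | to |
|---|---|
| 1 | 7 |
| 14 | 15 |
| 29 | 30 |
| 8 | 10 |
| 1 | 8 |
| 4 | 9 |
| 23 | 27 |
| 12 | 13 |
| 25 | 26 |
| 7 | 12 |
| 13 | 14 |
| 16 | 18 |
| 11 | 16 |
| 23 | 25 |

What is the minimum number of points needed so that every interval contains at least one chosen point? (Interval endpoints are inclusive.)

Sorted: [1,7] [1,8] [4,9] [8,10] [7,12] [12,13] [13,14] [14,15] [11,16] [16,18] [23,25] [25,26] [23,27] [29,30]
{[1,7],[1,8],[4,9]} hit by 7; {[8,10],[7,12]} hit by 10; {[12,13],[13,14]} hit by 13; {[14,15],[11,16]} hit by 15; {[16,18]} hit by 18; {[23,25],[25,26],[23,27]} hit by 25; {[29,30]} hit by 30.
Points: 7, 10, 13, 15, 18, 25, 30 (7 total).

7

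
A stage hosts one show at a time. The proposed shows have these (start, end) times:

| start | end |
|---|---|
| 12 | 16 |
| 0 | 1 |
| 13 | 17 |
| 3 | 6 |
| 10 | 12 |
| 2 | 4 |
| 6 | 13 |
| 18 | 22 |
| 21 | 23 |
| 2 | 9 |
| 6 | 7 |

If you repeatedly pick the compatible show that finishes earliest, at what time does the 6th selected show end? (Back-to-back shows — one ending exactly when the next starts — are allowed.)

22

Greedy by earliest finish: after sorting by end time, pick each interval compatible with the last pick.
Sorted by end: (0,1)  (2,4)  (3,6)  (6,7)  (2,9)  (10,12)  (6,13)  (12,16)  (13,17)  (18,22)  (21,23)
take (0,1); take (2,4); take (6,7); take (10,12); take (12,16); take (18,22).
Selected: (0,1) (2,4) (6,7) (10,12) (12,16) (18,22)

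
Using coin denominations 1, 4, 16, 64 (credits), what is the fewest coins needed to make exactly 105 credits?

6

105 − 1×64→41 − 2×16→9 − 2×4→1 − 1×1→0
Total coins = 1 + 2 + 2 + 1 = 6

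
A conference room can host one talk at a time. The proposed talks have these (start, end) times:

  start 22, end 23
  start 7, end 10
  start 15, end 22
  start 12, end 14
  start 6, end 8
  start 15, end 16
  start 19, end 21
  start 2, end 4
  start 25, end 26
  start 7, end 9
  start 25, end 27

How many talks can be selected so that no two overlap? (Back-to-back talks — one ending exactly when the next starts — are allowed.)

Order by finish time; keep every interval that doesn't clash with the previous kept one.
By end time: (2,4), (6,8), (7,9), (7,10), (12,14), (15,16), (19,21), (15,22), (22,23), (25,26), (25,27).
Pick (2,4); next start ≥ 4 → (6,8); next start ≥ 8 → (12,14); next start ≥ 14 → (15,16); next start ≥ 16 → (19,21); next start ≥ 21 → (22,23); next start ≥ 23 → (25,26).
Selected 7 talks.

7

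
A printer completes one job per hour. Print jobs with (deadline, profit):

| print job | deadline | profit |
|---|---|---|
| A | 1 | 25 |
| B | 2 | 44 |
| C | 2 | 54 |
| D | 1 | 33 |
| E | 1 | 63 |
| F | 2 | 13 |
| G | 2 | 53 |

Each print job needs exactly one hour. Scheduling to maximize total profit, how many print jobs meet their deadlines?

2

By profit: E(d1,63), C(d2,54), G(d2,53), B(d2,44), D(d1,33), A(d1,25), F(d2,13)
E→slot 1; C→slot 2; G skipped; B skipped; D skipped; A skipped; F skipped.
2 of 7 scheduled.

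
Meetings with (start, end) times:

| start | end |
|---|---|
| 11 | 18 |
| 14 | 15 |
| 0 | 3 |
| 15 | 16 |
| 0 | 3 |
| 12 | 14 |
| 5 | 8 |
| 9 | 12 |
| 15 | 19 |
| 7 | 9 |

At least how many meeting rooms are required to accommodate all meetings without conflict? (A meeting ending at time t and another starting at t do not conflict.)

3

Events (time:±→running): 0:+→1 0:+→2 3:-→1 3:-→0 5:+→1 7:+→2 8:-→1 9:-→0 9:+→1 11:+→2 12:-→1 12:+→2 14:-→1 14:+→2 15:-→1 15:+→2 15:+→3 … peak 3.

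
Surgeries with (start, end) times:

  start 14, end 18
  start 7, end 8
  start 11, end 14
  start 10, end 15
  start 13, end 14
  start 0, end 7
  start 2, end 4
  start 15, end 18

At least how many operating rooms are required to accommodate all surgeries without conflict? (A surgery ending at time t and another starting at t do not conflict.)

3

starts: [0, 2, 7, 10, 11, 13, 14, 15]
ends:   [4, 7, 8, 14, 14, 15, 18, 18]
s0→1 s2→2 e4→1 e7→0 s7→1 e8→0 s10→1 s11→2 s13→3  — peak 3.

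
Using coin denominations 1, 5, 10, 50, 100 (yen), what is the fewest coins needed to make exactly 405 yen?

405 − 4×100→5 − 1×5→0
Total coins = 4 + 1 = 5

5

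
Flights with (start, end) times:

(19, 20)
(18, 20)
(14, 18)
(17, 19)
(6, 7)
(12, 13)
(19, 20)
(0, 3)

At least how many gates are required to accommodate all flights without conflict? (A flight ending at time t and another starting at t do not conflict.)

3

starts: [0, 6, 12, 14, 17, 18, 19, 19]
ends:   [3, 7, 13, 18, 19, 20, 20, 20]
s0→1 e3→0 s6→1 e7→0 s12→1 e13→0 s14→1 s17→2 e18→1 s18→2 e19→1 s19→2 s19→3  — peak 3.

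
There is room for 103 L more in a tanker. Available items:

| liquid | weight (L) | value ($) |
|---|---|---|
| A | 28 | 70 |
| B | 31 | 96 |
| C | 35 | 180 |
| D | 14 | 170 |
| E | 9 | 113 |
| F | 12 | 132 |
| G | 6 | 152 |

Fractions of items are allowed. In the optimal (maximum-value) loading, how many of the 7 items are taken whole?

Ratios (sorted): G 25.33, E 12.56, D 12.14, F 11.00, C 5.14, B 3.10, A 2.50
take G (6 @ 152); take E (9 @ 113); take D (14 @ 170); take F (12 @ 132); take C (35 @ 180); take 27/31 of B → 83.61. Capacity used 103/103.
5 item(s) taken whole; one partial (take 27/31 of B).

5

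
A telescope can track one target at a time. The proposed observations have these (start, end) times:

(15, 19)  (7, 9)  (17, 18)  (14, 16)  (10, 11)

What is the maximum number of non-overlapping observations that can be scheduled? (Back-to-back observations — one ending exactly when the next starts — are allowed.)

4

Sort by end time and greedily take each interval whose start is ≥ the last chosen end.
By end time: (7,9), (10,11), (14,16), (17,18), (15,19).
Pick (7,9); next start ≥ 9 → (10,11); next start ≥ 11 → (14,16); next start ≥ 16 → (17,18).
Selected 4 observations.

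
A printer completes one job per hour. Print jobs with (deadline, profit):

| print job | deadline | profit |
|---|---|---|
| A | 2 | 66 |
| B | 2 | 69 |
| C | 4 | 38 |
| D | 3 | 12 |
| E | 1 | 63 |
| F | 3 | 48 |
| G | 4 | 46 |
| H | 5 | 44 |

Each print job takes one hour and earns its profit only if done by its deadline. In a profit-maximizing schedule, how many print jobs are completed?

5

Take jobs in profit order; each goes to the latest open slot no later than its deadline.
By profit: B(d2,69), A(d2,66), E(d1,63), F(d3,48), G(d4,46), H(d5,44), C(d4,38), D(d3,12)
B→slot 2; A→slot 1; E skipped; F→slot 3; G→slot 4; H→slot 5; C skipped; D skipped.
5 of 8 scheduled.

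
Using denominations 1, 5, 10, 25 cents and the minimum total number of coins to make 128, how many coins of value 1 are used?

3

Use the largest denomination that fits, subtract, and repeat.
128 − 5×25→3 − 3×1→0
Count of 1: 3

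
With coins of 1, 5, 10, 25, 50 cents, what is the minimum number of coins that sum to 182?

Use the largest denomination that fits, subtract, and repeat.
182 = 3×50 + 1×25 + 1×5 + 2×1
Total coins = 3 + 1 + 1 + 2 = 7

7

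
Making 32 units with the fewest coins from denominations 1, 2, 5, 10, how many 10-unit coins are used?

3

Greedy: take as many of the largest coin as possible, then repeat with the remainder.
32 − 3×10→2 − 1×2→0
Count of 10: 3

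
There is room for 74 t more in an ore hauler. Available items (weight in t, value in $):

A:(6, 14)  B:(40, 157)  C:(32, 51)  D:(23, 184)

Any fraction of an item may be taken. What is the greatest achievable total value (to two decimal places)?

Greedy by value/weight ratio, highest first.
Order: D (184/23=8.00) > B (157/40=3.92) > A (14/6=2.33) > C (51/32=1.59)
Fill: take D (23 @ 184) → take B (40 @ 157) → take A (6 @ 14) → take 5/32 of C → 7.97; 74/74 used.
Total value = 362.97

362.97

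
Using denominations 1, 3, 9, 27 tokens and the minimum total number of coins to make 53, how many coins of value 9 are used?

53 = 1×27 + 2×9 + 2×3 + 2×1
Count of 9: 2

2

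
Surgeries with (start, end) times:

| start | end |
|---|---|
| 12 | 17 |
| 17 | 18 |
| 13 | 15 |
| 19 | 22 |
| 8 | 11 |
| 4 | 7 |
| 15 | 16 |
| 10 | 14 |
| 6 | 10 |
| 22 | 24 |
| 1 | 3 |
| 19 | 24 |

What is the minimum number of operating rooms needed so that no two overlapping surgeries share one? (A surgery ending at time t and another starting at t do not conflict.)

3

The answer is the maximum number of intervals overlapping at any instant.
Events (time:±→running): 1:+→1 3:-→0 4:+→1 6:+→2 7:-→1 8:+→2 10:-→1 10:+→2 11:-→1 12:+→2 13:+→3 … peak 3.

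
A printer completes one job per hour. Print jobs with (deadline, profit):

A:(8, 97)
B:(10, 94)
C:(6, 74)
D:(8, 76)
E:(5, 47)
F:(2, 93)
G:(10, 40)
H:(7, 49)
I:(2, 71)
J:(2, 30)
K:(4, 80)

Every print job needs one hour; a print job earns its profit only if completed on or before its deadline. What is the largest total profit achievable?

721

Profit order: A=97 B=94 F=93 K=80 D=76 C=74 I=71 H=49 E=47 G=40 J=30
Assign: A→slot 8, B→slot 10, F→slot 2, K→slot 4, D→slot 7, C→slot 6, I→slot 1, H→slot 5, E→slot 3, G→slot 9, J skipped.
Slots: [1:I] [2:F] [3:E] [4:K] [5:H] [6:C] [7:D] [8:A] [9:G] [10:B]
Profit = 71 + 93 + 47 + 80 + 49 + 74 + 76 + 97 + 40 + 94 = 721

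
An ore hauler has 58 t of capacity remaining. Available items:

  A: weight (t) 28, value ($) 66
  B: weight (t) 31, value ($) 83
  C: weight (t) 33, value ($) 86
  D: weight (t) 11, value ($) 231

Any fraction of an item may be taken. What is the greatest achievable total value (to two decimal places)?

Sort by value per unit weight and fill in that order.
Ratios (sorted): D 21.00, B 2.68, C 2.61, A 2.36
take D (11 @ 231); take B (31 @ 83); take 16/33 of C → 41.70. Capacity used 58/58.
Total value = 355.70

355.70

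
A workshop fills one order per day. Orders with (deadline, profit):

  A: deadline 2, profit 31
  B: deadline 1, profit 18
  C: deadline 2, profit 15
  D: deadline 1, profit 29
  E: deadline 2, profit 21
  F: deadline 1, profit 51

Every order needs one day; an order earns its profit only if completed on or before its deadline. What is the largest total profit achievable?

82

Sort by profit descending; place each in the latest free slot ≤ its deadline.
Profit order: F=51 A=31 D=29 E=21 B=18 C=15
Assign: F→slot 1, A→slot 2, D skipped, E skipped, B skipped, C skipped.
Slots: [1:F] [2:A]
Profit = 51 + 31 = 82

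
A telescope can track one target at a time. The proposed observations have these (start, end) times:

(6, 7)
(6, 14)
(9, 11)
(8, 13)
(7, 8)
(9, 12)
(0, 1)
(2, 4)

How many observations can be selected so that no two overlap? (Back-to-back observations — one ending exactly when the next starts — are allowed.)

Greedy by earliest finish: after sorting by end time, pick each interval compatible with the last pick.
Sorted by end: (0,1)  (2,4)  (6,7)  (7,8)  (9,11)  (9,12)  (8,13)  (6,14)
take (0,1); take (2,4); take (6,7); take (7,8); take (9,11).
Selected 5 observations.

5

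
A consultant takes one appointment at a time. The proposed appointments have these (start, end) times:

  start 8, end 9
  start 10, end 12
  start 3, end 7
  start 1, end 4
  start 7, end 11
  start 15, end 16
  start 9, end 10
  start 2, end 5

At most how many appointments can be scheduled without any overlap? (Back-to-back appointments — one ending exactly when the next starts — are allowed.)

Sorted by end: (1,4)  (2,5)  (3,7)  (8,9)  (9,10)  (7,11)  (10,12)  (15,16)
take (1,4); take (8,9); take (9,10); skip (7,11); take (10,12); take (15,16).
Selected 5 appointments.

5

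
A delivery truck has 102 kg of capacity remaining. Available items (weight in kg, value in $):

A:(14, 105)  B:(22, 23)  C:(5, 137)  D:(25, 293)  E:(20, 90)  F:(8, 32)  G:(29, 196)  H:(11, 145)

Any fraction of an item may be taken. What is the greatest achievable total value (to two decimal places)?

957.00

Greedy by value/weight ratio, highest first.
Ratios (sorted): C 27.40, H 13.18, D 11.72, A 7.50, G 6.76, E 4.50, F 4.00, B 1.05
take C (5 @ 137); take H (11 @ 145); take D (25 @ 293); take A (14 @ 105); take G (29 @ 196); take 18/20 of E → 81.00. Capacity used 102/102.
Total value = 957.00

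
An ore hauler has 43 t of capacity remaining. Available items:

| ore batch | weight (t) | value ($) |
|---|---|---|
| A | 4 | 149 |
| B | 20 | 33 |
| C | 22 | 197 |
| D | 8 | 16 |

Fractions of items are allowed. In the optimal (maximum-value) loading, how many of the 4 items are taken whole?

3

Sort by value per unit weight and fill in that order.
Order: A (149/4=37.25) > C (197/22=8.95) > D (16/8=2.00) > B (33/20=1.65)
Fill: take A (4 @ 149) → take C (22 @ 197) → take D (8 @ 16) → take 9/20 of B → 14.85; 43/43 used.
3 item(s) taken whole; one partial (take 9/20 of B).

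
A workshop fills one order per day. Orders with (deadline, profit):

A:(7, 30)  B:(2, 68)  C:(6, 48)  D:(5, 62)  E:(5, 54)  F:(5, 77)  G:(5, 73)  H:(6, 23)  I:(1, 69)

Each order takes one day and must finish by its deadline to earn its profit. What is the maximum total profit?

Sort by profit descending; place each in the latest free slot ≤ its deadline.
By profit: F(d5,77), G(d5,73), I(d1,69), B(d2,68), D(d5,62), E(d5,54), C(d6,48), A(d7,30), H(d6,23)
F→slot 5; G→slot 4; I→slot 1; B→slot 2; D→slot 3; E skipped; C→slot 6; A→slot 7; H skipped.
Profit = 69 + 68 + 62 + 73 + 77 + 48 + 30 = 427

427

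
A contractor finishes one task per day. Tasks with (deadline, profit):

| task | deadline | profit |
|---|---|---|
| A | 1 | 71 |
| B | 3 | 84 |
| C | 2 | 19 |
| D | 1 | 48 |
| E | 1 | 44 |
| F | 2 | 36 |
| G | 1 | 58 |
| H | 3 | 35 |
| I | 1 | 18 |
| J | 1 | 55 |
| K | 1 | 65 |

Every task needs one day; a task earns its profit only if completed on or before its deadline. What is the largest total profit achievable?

Take jobs in profit order; each goes to the latest open slot no later than its deadline.
By profit: B(d3,84), A(d1,71), K(d1,65), G(d1,58), J(d1,55), D(d1,48), E(d1,44), F(d2,36), H(d3,35), C(d2,19), I(d1,18)
B→slot 3; A→slot 1; K skipped; G skipped; J skipped; D skipped; E skipped; F→slot 2; H skipped; C skipped; I skipped.
Profit = 71 + 36 + 84 = 191

191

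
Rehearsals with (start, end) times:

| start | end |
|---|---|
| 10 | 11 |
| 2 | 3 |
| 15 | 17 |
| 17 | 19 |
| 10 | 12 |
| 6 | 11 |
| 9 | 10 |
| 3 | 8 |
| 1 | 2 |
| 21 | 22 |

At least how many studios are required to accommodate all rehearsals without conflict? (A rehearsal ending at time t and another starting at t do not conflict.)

3

Count concurrent intervals with a sweep; the peak is the room count.
starts: [1, 2, 3, 6, 9, 10, 10, 15, 17, 21]
ends:   [2, 3, 8, 10, 11, 11, 12, 17, 19, 22]
s1→1 e2→0 s2→1 e3→0 s3→1 s6→2 e8→1 s9→2 e10→1 s10→2 s10→3  — peak 3.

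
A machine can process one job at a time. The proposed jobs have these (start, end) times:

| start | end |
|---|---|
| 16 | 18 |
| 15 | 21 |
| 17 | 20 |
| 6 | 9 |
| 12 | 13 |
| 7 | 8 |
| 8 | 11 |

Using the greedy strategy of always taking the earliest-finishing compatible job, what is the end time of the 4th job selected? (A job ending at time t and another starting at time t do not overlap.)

18

By end time: (7,8), (6,9), (8,11), (12,13), (16,18), (17,20), (15,21).
Pick (7,8); next start ≥ 8 → (8,11); next start ≥ 11 → (12,13); next start ≥ 13 → (16,18).
Selected: (7,8) (8,11) (12,13) (16,18)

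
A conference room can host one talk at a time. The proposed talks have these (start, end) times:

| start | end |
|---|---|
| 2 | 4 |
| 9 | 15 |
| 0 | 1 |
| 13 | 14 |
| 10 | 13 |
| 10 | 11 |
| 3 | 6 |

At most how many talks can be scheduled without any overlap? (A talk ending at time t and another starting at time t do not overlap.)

4

Greedy by earliest finish: after sorting by end time, pick each interval compatible with the last pick.
Sorted by end: (0,1)  (2,4)  (3,6)  (10,11)  (10,13)  (13,14)  (9,15)
take (0,1); take (2,4); take (10,11); take (13,14); skip (9,15).
Selected 4 talks.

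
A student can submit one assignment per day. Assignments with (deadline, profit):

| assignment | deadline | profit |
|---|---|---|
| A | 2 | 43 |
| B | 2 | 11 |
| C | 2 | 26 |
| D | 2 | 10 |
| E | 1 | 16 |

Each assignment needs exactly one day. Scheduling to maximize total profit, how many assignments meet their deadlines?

2

Take jobs in profit order; each goes to the latest open slot no later than its deadline.
By profit: A(d2,43), C(d2,26), E(d1,16), B(d2,11), D(d2,10)
A→slot 2; C→slot 1; E skipped; B skipped; D skipped.
2 of 5 scheduled.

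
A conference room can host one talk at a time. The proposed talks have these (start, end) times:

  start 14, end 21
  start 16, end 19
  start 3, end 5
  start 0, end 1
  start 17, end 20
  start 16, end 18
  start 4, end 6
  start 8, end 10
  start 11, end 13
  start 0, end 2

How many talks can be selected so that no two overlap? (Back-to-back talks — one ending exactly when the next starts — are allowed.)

5

Sorted by end: (0,1)  (0,2)  (3,5)  (4,6)  (8,10)  (11,13)  (16,18)  (16,19)  (17,20)  (14,21)
take (0,1); take (3,5); skip (4,6); take (8,10); take (11,13); take (16,18); skip (17,20); skip (14,21).
Selected 5 talks.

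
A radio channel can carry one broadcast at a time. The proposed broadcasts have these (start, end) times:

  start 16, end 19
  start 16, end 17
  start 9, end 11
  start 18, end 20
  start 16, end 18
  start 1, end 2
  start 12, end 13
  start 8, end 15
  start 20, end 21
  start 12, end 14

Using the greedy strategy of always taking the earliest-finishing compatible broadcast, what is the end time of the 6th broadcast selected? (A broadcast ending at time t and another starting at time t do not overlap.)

21

Sorted by end: (1,2)  (9,11)  (12,13)  (12,14)  (8,15)  (16,17)  (16,18)  (16,19)  (18,20)  (20,21)
take (1,2); take (9,11); take (12,13); skip (12,14); take (16,17); skip (16,19); take (18,20); take (20,21).
Selected: (1,2) (9,11) (12,13) (16,17) (18,20) (20,21)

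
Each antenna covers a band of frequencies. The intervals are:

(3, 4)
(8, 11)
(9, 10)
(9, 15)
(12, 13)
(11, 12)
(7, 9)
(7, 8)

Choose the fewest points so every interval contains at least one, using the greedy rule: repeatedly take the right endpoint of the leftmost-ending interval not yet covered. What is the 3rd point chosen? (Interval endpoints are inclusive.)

Sorted: [3,4] [7,8] [7,9] [9,10] [8,11] [11,12] [12,13] [9,15]
{[3,4]} hit by 4; {[7,8],[7,9]} hit by 8; {[9,10],[8,11]} hit by 10; {[11,12],[12,13],[9,15]} hit by 12.
Points: 4, 8, 10, 12 (4 total).

10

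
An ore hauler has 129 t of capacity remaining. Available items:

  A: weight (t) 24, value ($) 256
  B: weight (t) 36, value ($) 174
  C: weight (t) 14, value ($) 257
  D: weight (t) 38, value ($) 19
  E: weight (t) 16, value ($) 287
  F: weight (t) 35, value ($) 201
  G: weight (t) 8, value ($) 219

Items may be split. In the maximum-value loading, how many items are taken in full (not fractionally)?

5

Greedy by value/weight ratio, highest first.
Order: G (219/8=27.38) > C (257/14=18.36) > E (287/16=17.94) > A (256/24=10.67) > F (201/35=5.74) > B (174/36=4.83) > D (19/38=0.50)
Fill: take G (8 @ 219) → take C (14 @ 257) → take E (16 @ 287) → take A (24 @ 256) → take F (35 @ 201) → take 32/36 of B → 154.67; 129/129 used.
5 item(s) taken whole; one partial (take 32/36 of B).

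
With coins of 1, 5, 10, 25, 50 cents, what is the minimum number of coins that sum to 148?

Greedy: take as many of the largest coin as possible, then repeat with the remainder.
148 = 2×50 + 1×25 + 2×10 + 3×1
Total coins = 2 + 1 + 2 + 3 = 8

8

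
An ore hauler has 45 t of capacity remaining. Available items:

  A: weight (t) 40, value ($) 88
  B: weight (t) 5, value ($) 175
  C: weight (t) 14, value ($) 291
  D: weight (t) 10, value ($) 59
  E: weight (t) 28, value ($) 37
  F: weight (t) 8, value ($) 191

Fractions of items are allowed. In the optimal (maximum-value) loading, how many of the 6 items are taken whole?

4

Ratios (sorted): B 35.00, F 23.88, C 20.79, D 5.90, A 2.20, E 1.32
take B (5 @ 175); take F (8 @ 191); take C (14 @ 291); take D (10 @ 59); take 8/40 of A → 17.60. Capacity used 45/45.
4 item(s) taken whole; one partial (take 8/40 of A).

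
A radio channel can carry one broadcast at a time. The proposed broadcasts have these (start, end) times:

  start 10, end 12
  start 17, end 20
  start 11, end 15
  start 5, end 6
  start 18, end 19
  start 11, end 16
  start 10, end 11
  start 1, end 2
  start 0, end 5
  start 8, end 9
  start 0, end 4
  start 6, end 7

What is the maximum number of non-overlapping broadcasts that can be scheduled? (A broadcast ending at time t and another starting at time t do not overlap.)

Greedy by earliest finish: after sorting by end time, pick each interval compatible with the last pick.
By end time: (1,2), (0,4), (0,5), (5,6), (6,7), (8,9), (10,11), (10,12), (11,15), (11,16), (18,19), (17,20).
Pick (1,2); next start ≥ 2 → (5,6); next start ≥ 6 → (6,7); next start ≥ 7 → (8,9); next start ≥ 9 → (10,11); next start ≥ 11 → (11,15); next start ≥ 15 → (18,19).
Selected 7 broadcasts.

7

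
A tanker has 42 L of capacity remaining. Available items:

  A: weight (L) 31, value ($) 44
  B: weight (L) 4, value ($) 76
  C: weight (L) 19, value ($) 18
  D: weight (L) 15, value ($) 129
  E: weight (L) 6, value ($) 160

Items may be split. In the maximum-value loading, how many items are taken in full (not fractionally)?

3

Sort by value per unit weight and fill in that order.
Ratios (sorted): E 26.67, B 19.00, D 8.60, A 1.42, C 0.95
take E (6 @ 160); take B (4 @ 76); take D (15 @ 129); take 17/31 of A → 24.13. Capacity used 42/42.
3 item(s) taken whole; one partial (take 17/31 of A).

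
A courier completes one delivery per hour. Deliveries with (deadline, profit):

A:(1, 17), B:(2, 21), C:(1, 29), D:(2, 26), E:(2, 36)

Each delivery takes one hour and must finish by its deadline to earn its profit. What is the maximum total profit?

By profit: E(d2,36), C(d1,29), D(d2,26), B(d2,21), A(d1,17)
E→slot 2; C→slot 1; D skipped; B skipped; A skipped.
Profit = 29 + 36 = 65

65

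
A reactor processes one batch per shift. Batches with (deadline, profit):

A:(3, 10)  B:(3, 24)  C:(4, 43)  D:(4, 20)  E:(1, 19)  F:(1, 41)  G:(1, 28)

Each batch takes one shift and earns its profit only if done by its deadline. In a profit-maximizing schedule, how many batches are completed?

4

Sort by profit descending; place each in the latest free slot ≤ its deadline.
By profit: C(d4,43), F(d1,41), G(d1,28), B(d3,24), D(d4,20), E(d1,19), A(d3,10)
C→slot 4; F→slot 1; G skipped; B→slot 3; D→slot 2; E skipped; A skipped.
4 of 7 scheduled.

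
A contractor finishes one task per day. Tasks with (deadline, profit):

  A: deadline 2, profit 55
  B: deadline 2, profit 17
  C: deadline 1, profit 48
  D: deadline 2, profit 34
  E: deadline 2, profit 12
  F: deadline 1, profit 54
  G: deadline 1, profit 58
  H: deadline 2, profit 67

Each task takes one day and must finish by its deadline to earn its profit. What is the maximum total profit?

Profit order: H=67 G=58 A=55 F=54 C=48 D=34 B=17 E=12
Assign: H→slot 2, G→slot 1, A skipped, F skipped, C skipped, D skipped, B skipped, E skipped.
Slots: [1:G] [2:H]
Profit = 58 + 67 = 125

125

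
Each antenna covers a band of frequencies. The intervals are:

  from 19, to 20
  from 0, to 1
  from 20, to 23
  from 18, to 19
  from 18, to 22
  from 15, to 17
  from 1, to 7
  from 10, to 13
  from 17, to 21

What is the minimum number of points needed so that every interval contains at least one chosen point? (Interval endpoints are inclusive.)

5

Process intervals by earliest right end; each time one isn't hit yet, stab at its right endpoint.
By right end: [0,1]  [1,7]  [10,13]  [15,17]  [18,19]  [19,20]  [17,21]  [18,22]  [20,23]
[0,1] uncovered → point at 1; [10,13] uncovered → point at 13; [15,17] uncovered → point at 17; [18,19] uncovered → point at 19; [20,23] uncovered → point at 23.
Points: 1, 13, 17, 19, 23 (5 total).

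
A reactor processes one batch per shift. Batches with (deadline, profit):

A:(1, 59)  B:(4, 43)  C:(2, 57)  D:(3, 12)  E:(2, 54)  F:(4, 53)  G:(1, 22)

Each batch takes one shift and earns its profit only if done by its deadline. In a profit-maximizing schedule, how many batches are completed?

Profit order: A=59 C=57 E=54 F=53 B=43 G=22 D=12
Assign: A→slot 1, C→slot 2, E skipped, F→slot 4, B→slot 3, G skipped, D skipped.
Slots: [1:A] [2:C] [3:B] [4:F]
4 of 7 scheduled.

4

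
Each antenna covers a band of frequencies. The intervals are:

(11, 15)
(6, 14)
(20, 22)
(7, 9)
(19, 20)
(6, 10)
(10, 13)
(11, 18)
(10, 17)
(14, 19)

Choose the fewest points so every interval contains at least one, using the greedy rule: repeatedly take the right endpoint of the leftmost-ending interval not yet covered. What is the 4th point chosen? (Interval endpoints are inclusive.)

22

By right end: [7,9]  [6,10]  [10,13]  [6,14]  [11,15]  [10,17]  [11,18]  [14,19]  [19,20]  [20,22]
[7,9] uncovered → point at 9; [10,13] uncovered → point at 13; [14,19] uncovered → point at 19; [20,22] uncovered → point at 22.
Points: 9, 13, 19, 22 (4 total).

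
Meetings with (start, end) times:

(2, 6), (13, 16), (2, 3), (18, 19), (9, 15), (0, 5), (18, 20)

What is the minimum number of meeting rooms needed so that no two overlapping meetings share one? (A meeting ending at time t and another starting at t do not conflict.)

3

Count concurrent intervals with a sweep; the peak is the room count.
Events (time:±→running): 0:+→1 2:+→2 2:+→3 … peak 3.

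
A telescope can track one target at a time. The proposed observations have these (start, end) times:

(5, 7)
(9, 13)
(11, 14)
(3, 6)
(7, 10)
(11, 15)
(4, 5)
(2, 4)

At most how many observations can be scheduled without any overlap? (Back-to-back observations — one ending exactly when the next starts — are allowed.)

5

Sorted by end: (2,4)  (4,5)  (3,6)  (5,7)  (7,10)  (9,13)  (11,14)  (11,15)
take (2,4); take (4,5); skip (3,6); take (5,7); take (7,10); take (11,14).
Selected 5 observations.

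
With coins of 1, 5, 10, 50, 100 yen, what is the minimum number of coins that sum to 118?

6

118 − 1×100→18 − 1×10→8 − 1×5→3 − 3×1→0
Total coins = 1 + 1 + 1 + 3 = 6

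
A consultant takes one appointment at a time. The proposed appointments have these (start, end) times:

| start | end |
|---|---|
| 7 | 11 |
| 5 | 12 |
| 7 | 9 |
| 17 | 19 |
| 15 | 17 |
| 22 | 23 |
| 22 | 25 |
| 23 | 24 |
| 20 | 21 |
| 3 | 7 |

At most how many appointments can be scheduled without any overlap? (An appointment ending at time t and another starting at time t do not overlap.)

7

Sort by end time and greedily take each interval whose start is ≥ the last chosen end.
By end time: (3,7), (7,9), (7,11), (5,12), (15,17), (17,19), (20,21), (22,23), (23,24), (22,25).
Pick (3,7); next start ≥ 7 → (7,9); next start ≥ 9 → (15,17); next start ≥ 17 → (17,19); next start ≥ 19 → (20,21); next start ≥ 21 → (22,23); next start ≥ 23 → (23,24).
Selected 7 appointments.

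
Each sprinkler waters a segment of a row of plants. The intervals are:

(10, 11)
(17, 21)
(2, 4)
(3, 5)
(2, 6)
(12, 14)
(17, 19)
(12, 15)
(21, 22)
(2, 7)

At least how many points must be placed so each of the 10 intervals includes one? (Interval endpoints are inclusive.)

Sort by right endpoint; whenever an interval is uncovered, place a point at its right end.
Sorted: [2,4] [3,5] [2,6] [2,7] [10,11] [12,14] [12,15] [17,19] [17,21] [21,22]
{[2,4],[3,5],[2,6],[2,7]} hit by 4; {[10,11]} hit by 11; {[12,14],[12,15]} hit by 14; {[17,19],[17,21]} hit by 19; {[21,22]} hit by 22.
Points: 4, 11, 14, 19, 22 (5 total).

5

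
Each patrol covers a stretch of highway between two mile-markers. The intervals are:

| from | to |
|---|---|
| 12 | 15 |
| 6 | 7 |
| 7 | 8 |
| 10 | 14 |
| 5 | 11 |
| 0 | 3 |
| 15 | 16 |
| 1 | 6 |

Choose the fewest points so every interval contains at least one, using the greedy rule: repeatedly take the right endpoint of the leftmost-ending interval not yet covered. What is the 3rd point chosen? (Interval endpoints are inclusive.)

14

Sort by right endpoint; whenever an interval is uncovered, place a point at its right end.
By right end: [0,3]  [1,6]  [6,7]  [7,8]  [5,11]  [10,14]  [12,15]  [15,16]
[0,3] uncovered → point at 3; [6,7] uncovered → point at 7; [10,14] uncovered → point at 14; [15,16] uncovered → point at 16.
Points: 3, 7, 14, 16 (4 total).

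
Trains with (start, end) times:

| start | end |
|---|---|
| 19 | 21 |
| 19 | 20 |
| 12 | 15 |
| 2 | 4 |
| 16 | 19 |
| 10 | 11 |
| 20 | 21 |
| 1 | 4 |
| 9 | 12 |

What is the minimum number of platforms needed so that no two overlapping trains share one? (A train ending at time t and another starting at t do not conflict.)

2

Count concurrent intervals with a sweep; the peak is the room count.
starts: [1, 2, 9, 10, 12, 16, 19, 19, 20]
ends:   [4, 4, 11, 12, 15, 19, 20, 21, 21]
s1→1 s2→2  — peak 2.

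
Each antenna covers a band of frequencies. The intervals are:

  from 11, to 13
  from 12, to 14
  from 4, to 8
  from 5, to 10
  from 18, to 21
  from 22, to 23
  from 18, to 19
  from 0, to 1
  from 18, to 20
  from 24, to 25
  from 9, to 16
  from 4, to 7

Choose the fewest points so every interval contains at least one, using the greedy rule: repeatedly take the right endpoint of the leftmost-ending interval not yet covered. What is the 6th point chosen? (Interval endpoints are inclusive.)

Process intervals by earliest right end; each time one isn't hit yet, stab at its right endpoint.
Sorted: [0,1] [4,7] [4,8] [5,10] [11,13] [12,14] [9,16] [18,19] [18,20] [18,21] [22,23] [24,25]
{[0,1]} hit by 1; {[4,7],[4,8],[5,10]} hit by 7; {[11,13],[12,14],[9,16]} hit by 13; {[18,19],[18,20],[18,21]} hit by 19; {[22,23]} hit by 23; {[24,25]} hit by 25.
Points: 1, 7, 13, 19, 23, 25 (6 total).

25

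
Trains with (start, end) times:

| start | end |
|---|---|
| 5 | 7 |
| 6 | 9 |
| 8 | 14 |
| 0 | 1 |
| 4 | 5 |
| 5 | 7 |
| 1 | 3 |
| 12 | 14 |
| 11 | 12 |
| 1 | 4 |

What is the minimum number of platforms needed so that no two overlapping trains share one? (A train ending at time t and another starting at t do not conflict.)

3

Count concurrent intervals with a sweep; the peak is the room count.
starts: [0, 1, 1, 4, 5, 5, 6, 8, 11, 12]
ends:   [1, 3, 4, 5, 7, 7, 9, 12, 14, 14]
s0→1 e1→0 s1→1 s1→2 e3→1 e4→0 s4→1 e5→0 s5→1 s5→2 s6→3  — peak 3.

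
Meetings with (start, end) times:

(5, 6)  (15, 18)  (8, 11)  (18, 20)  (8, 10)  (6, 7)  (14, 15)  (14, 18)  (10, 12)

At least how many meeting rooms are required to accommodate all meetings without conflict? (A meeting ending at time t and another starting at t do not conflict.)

starts: [5, 6, 8, 8, 10, 14, 14, 15, 18]
ends:   [6, 7, 10, 11, 12, 15, 18, 18, 20]
s5→1 e6→0 s6→1 e7→0 s8→1 s8→2  — peak 2.

2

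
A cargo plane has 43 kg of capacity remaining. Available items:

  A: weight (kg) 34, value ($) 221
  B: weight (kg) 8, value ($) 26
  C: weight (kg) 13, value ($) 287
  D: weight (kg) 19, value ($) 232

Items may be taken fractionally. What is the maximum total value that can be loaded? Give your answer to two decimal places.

Sort by value per unit weight and fill in that order.
Ratios (sorted): C 22.08, D 12.21, A 6.50, B 3.25
take C (13 @ 287); take D (19 @ 232); take 11/34 of A → 71.50. Capacity used 43/43.
Total value = 590.50

590.50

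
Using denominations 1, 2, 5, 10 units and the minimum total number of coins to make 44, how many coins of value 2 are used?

Use the largest denomination that fits, subtract, and repeat.
44 − 4×10→4 − 2×2→0
Count of 2: 2

2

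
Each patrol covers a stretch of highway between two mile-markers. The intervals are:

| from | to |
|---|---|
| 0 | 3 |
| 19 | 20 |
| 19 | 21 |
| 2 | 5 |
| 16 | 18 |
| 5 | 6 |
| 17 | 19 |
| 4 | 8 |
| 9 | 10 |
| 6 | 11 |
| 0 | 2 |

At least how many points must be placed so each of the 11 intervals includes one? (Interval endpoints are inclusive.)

5

Sort by right endpoint; whenever an interval is uncovered, place a point at its right end.
Sorted: [0,2] [0,3] [2,5] [5,6] [4,8] [9,10] [6,11] [16,18] [17,19] [19,20] [19,21]
{[0,2],[0,3],[2,5]} hit by 2; {[5,6],[4,8]} hit by 6; {[9,10],[6,11]} hit by 10; {[16,18],[17,19]} hit by 18; {[19,20],[19,21]} hit by 20.
Points: 2, 6, 10, 18, 20 (5 total).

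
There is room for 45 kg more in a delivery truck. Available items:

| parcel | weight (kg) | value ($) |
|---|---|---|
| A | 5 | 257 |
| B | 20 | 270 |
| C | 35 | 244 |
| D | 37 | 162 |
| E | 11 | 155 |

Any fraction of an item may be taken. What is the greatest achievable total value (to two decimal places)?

Sort by value per unit weight and fill in that order.
Order: A (257/5=51.40) > E (155/11=14.09) > B (270/20=13.50) > C (244/35=6.97) > D (162/37=4.38)
Fill: take A (5 @ 257) → take E (11 @ 155) → take B (20 @ 270) → take 9/35 of C → 62.74; 45/45 used.
Total value = 744.74

744.74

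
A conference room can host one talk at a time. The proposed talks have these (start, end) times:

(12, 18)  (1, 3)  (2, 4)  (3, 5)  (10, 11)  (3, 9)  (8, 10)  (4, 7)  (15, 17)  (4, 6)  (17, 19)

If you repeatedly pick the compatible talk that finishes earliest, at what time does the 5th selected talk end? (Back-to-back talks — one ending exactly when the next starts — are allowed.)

Sorted by end: (1,3)  (2,4)  (3,5)  (4,6)  (4,7)  (3,9)  (8,10)  (10,11)  (15,17)  (12,18)  (17,19)
take (1,3); take (3,5); skip (3,9); take (8,10); take (10,11); take (15,17); take (17,19).
Selected: (1,3) (3,5) (8,10) (10,11) (15,17) (17,19)

17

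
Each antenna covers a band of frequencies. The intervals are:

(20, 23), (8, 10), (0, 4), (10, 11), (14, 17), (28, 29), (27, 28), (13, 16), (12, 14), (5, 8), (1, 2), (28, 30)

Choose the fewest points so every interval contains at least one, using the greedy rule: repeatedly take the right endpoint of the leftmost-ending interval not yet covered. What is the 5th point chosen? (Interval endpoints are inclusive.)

23

Sorted: [1,2] [0,4] [5,8] [8,10] [10,11] [12,14] [13,16] [14,17] [20,23] [27,28] [28,29] [28,30]
{[1,2],[0,4]} hit by 2; {[5,8],[8,10]} hit by 8; {[10,11]} hit by 11; {[12,14],[13,16],[14,17]} hit by 14; {[20,23]} hit by 23; {[27,28],[28,29],[28,30]} hit by 28.
Points: 2, 8, 11, 14, 23, 28 (6 total).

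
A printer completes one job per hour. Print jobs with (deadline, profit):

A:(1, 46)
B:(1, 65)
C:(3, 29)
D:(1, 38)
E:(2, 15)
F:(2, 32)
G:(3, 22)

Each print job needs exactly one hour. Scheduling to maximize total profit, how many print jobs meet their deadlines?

3

Sort by profit descending; place each in the latest free slot ≤ its deadline.
Profit order: B=65 A=46 D=38 F=32 C=29 G=22 E=15
Assign: B→slot 1, A skipped, D skipped, F→slot 2, C→slot 3, G skipped, E skipped.
Slots: [1:B] [2:F] [3:C]
3 of 7 scheduled.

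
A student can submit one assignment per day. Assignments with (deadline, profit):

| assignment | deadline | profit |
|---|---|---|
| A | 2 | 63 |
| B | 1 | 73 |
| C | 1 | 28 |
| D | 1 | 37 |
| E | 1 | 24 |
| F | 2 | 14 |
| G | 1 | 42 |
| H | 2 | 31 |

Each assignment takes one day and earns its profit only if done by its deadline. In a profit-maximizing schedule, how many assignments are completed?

2

By profit: B(d1,73), A(d2,63), G(d1,42), D(d1,37), H(d2,31), C(d1,28), E(d1,24), F(d2,14)
B→slot 1; A→slot 2; G skipped; D skipped; H skipped; C skipped; E skipped; F skipped.
2 of 8 scheduled.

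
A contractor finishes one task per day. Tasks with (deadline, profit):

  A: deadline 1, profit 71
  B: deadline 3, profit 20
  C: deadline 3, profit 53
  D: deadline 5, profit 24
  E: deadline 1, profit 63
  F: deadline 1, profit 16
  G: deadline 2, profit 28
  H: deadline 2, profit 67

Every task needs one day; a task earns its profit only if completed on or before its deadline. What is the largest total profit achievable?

Take jobs in profit order; each goes to the latest open slot no later than its deadline.
Profit order: A=71 H=67 E=63 C=53 G=28 D=24 B=20 F=16
Assign: A→slot 1, H→slot 2, E skipped, C→slot 3, G skipped, D→slot 5, B skipped, F skipped.
Slots: [1:A] [2:H] [3:C] [5:D]
Profit = 71 + 67 + 53 + 24 = 215

215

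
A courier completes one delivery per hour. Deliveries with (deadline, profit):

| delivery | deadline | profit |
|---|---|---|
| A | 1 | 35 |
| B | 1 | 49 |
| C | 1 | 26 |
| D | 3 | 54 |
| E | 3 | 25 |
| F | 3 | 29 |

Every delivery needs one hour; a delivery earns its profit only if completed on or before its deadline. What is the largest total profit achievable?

132

Take jobs in profit order; each goes to the latest open slot no later than its deadline.
Profit order: D=54 B=49 A=35 F=29 C=26 E=25
Assign: D→slot 3, B→slot 1, A skipped, F→slot 2, C skipped, E skipped.
Slots: [1:B] [2:F] [3:D]
Profit = 49 + 29 + 54 = 132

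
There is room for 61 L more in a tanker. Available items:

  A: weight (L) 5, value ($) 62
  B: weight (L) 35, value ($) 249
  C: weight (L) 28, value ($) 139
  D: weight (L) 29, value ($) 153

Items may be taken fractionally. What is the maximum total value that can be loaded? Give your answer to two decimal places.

421.79

Sort by value per unit weight and fill in that order.
Ratios (sorted): A 12.40, B 7.11, D 5.28, C 4.96
take A (5 @ 62); take B (35 @ 249); take 21/29 of D → 110.79. Capacity used 61/61.
Total value = 421.79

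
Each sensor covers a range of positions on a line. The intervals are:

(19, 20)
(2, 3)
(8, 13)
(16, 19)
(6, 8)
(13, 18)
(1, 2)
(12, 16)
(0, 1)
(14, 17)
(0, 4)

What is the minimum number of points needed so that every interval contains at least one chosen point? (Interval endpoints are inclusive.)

Process intervals by earliest right end; each time one isn't hit yet, stab at its right endpoint.
Sorted: [0,1] [1,2] [2,3] [0,4] [6,8] [8,13] [12,16] [14,17] [13,18] [16,19] [19,20]
{[0,1],[1,2]} hit by 1; {[2,3],[0,4]} hit by 3; {[6,8],[8,13]} hit by 8; {[12,16],[14,17],[13,18],[16,19]} hit by 16; {[19,20]} hit by 20.
Points: 1, 3, 8, 16, 20 (5 total).

5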